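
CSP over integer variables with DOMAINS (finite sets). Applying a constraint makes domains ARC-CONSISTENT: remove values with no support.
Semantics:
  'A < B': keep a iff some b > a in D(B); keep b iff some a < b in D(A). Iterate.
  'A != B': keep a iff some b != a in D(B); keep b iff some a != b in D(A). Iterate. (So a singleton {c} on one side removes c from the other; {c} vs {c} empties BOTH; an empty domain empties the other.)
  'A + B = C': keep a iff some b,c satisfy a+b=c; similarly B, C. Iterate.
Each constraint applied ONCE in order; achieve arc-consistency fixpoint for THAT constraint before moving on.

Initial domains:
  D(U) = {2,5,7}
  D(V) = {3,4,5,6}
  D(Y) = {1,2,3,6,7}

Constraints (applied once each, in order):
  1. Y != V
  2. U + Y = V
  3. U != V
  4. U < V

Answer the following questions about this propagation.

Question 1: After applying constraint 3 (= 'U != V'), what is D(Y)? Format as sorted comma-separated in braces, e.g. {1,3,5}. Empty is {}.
Answer: {1,2,3}

Derivation:
Constraint 1 (Y != V) on D(Y)={1,2,3,6,7} D(V)={3,4,5,6}: no change
Constraint 2 (U + Y = V) on D(U)={2,5,7} D(Y)={1,2,3,6,7} D(V)={3,4,5,6}: U {2,5,7}->{2,5}; Y {1,2,3,6,7}->{1,2,3}
Constraint 3 (U != V) on D(U)={2,5} D(V)={3,4,5,6}: no change
So after constraint 3: D(Y) = {1,2,3}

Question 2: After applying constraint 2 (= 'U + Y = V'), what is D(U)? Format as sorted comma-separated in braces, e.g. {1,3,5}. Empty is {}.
Constraint 1 (Y != V) on D(Y)={1,2,3,6,7} D(V)={3,4,5,6}: no change
Constraint 2 (U + Y = V) on D(U)={2,5,7} D(Y)={1,2,3,6,7} D(V)={3,4,5,6}: U {2,5,7}->{2,5}; Y {1,2,3,6,7}->{1,2,3}
So after constraint 2: D(U) = {2,5}

Answer: {2,5}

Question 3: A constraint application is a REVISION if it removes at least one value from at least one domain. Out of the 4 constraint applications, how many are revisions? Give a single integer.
Constraint 1 (Y != V) on D(Y)={1,2,3,6,7} D(V)={3,4,5,6}: no change => not a revision
Constraint 2 (U + Y = V) on D(U)={2,5,7} D(Y)={1,2,3,6,7} D(V)={3,4,5,6}: U {2,5,7}->{2,5}; Y {1,2,3,6,7}->{1,2,3} => REVISION
Constraint 3 (U != V) on D(U)={2,5} D(V)={3,4,5,6}: no change => not a revision
Constraint 4 (U < V) on D(U)={2,5} D(V)={3,4,5,6}: no change => not a revision
Total revisions = 1

Answer: 1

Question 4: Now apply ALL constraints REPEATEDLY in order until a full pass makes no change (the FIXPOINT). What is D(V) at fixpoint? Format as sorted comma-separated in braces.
Answer: {3,4,5,6}

Derivation:
pass 0 (initial): D(V)={3,4,5,6}
pass 1: U {2,5,7}->{2,5}; Y {1,2,3,6,7}->{1,2,3}
pass 2: no change
Fixpoint after 2 passes: D(V) = {3,4,5,6}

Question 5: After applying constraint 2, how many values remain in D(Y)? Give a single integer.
Answer: 3

Derivation:
Constraint 1 (Y != V) on D(Y)={1,2,3,6,7} D(V)={3,4,5,6}: no change
Constraint 2 (U + Y = V) on D(U)={2,5,7} D(Y)={1,2,3,6,7} D(V)={3,4,5,6}: U {2,5,7}->{2,5}; Y {1,2,3,6,7}->{1,2,3}
So after constraint 2: D(Y)={1,2,3}, size = 3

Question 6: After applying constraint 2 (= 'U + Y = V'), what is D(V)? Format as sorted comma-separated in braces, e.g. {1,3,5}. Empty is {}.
Constraint 1 (Y != V) on D(Y)={1,2,3,6,7} D(V)={3,4,5,6}: no change
Constraint 2 (U + Y = V) on D(U)={2,5,7} D(Y)={1,2,3,6,7} D(V)={3,4,5,6}: U {2,5,7}->{2,5}; Y {1,2,3,6,7}->{1,2,3}
So after constraint 2: D(V) = {3,4,5,6}

Answer: {3,4,5,6}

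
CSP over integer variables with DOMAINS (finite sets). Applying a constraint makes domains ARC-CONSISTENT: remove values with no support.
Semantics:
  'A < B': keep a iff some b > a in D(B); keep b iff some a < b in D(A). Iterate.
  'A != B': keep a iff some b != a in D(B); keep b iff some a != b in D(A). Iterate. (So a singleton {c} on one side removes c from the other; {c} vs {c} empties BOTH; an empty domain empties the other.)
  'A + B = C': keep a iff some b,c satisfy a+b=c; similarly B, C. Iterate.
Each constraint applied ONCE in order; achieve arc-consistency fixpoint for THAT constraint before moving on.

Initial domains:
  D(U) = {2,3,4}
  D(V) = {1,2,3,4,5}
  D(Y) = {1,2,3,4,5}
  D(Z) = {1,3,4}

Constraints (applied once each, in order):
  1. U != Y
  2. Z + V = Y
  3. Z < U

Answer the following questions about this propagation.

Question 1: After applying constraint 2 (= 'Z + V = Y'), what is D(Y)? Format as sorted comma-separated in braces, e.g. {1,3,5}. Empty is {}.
Constraint 1 (U != Y) on D(U)={2,3,4} D(Y)={1,2,3,4,5}: no change
Constraint 2 (Z + V = Y) on D(Z)={1,3,4} D(V)={1,2,3,4,5} D(Y)={1,2,3,4,5}: V {1,2,3,4,5}->{1,2,3,4}; Y {1,2,3,4,5}->{2,3,4,5}
So after constraint 2: D(Y) = {2,3,4,5}

Answer: {2,3,4,5}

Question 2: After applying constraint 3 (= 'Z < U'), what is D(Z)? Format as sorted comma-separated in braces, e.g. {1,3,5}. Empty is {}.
Answer: {1,3}

Derivation:
Constraint 1 (U != Y) on D(U)={2,3,4} D(Y)={1,2,3,4,5}: no change
Constraint 2 (Z + V = Y) on D(Z)={1,3,4} D(V)={1,2,3,4,5} D(Y)={1,2,3,4,5}: V {1,2,3,4,5}->{1,2,3,4}; Y {1,2,3,4,5}->{2,3,4,5}
Constraint 3 (Z < U) on D(Z)={1,3,4} D(U)={2,3,4}: Z {1,3,4}->{1,3}
So after constraint 3: D(Z) = {1,3}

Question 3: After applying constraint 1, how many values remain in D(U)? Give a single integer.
Answer: 3

Derivation:
Constraint 1 (U != Y) on D(U)={2,3,4} D(Y)={1,2,3,4,5}: no change
So after constraint 1: D(U)={2,3,4}, size = 3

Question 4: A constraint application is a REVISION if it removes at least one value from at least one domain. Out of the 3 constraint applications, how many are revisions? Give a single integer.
Answer: 2

Derivation:
Constraint 1 (U != Y) on D(U)={2,3,4} D(Y)={1,2,3,4,5}: no change => not a revision
Constraint 2 (Z + V = Y) on D(Z)={1,3,4} D(V)={1,2,3,4,5} D(Y)={1,2,3,4,5}: V {1,2,3,4,5}->{1,2,3,4}; Y {1,2,3,4,5}->{2,3,4,5} => REVISION
Constraint 3 (Z < U) on D(Z)={1,3,4} D(U)={2,3,4}: Z {1,3,4}->{1,3} => REVISION
Total revisions = 2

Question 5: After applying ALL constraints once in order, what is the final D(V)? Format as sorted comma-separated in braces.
Constraint 1 (U != Y) on D(U)={2,3,4} D(Y)={1,2,3,4,5}: no change
Constraint 2 (Z + V = Y) on D(Z)={1,3,4} D(V)={1,2,3,4,5} D(Y)={1,2,3,4,5}: V {1,2,3,4,5}->{1,2,3,4}; Y {1,2,3,4,5}->{2,3,4,5}
Constraint 3 (Z < U) on D(Z)={1,3,4} D(U)={2,3,4}: Z {1,3,4}->{1,3}
So after all 3 constraints: D(V) = {1,2,3,4}

Answer: {1,2,3,4}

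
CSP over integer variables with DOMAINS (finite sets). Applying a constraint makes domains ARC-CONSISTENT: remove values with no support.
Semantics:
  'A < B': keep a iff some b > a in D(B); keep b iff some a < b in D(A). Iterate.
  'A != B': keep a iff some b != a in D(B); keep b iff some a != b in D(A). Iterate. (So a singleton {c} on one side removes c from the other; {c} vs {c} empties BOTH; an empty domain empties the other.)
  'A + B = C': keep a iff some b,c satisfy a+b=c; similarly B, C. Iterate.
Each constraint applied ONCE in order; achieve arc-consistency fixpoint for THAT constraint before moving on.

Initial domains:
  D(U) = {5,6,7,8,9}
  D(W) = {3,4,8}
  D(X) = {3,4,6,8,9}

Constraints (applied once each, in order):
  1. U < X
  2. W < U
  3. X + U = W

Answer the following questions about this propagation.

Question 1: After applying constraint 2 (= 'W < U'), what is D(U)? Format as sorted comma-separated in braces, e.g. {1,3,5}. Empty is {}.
Constraint 1 (U < X) on D(U)={5,6,7,8,9} D(X)={3,4,6,8,9}: U {5,6,7,8,9}->{5,6,7,8}; X {3,4,6,8,9}->{6,8,9}
Constraint 2 (W < U) on D(W)={3,4,8} D(U)={5,6,7,8}: W {3,4,8}->{3,4}
So after constraint 2: D(U) = {5,6,7,8}

Answer: {5,6,7,8}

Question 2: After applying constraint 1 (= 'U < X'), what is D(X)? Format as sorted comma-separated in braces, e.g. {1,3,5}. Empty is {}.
Answer: {6,8,9}

Derivation:
Constraint 1 (U < X) on D(U)={5,6,7,8,9} D(X)={3,4,6,8,9}: U {5,6,7,8,9}->{5,6,7,8}; X {3,4,6,8,9}->{6,8,9}
So after constraint 1: D(X) = {6,8,9}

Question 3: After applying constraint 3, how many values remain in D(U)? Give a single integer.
Answer: 0

Derivation:
Constraint 1 (U < X) on D(U)={5,6,7,8,9} D(X)={3,4,6,8,9}: U {5,6,7,8,9}->{5,6,7,8}; X {3,4,6,8,9}->{6,8,9}
Constraint 2 (W < U) on D(W)={3,4,8} D(U)={5,6,7,8}: W {3,4,8}->{3,4}
Constraint 3 (X + U = W) on D(X)={6,8,9} D(U)={5,6,7,8} D(W)={3,4}: X {6,8,9}->{}; U {5,6,7,8}->{}; W {3,4}->{}
So after constraint 3: D(U)={}, size = 0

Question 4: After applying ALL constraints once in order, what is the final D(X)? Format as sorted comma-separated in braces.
Answer: {}

Derivation:
Constraint 1 (U < X) on D(U)={5,6,7,8,9} D(X)={3,4,6,8,9}: U {5,6,7,8,9}->{5,6,7,8}; X {3,4,6,8,9}->{6,8,9}
Constraint 2 (W < U) on D(W)={3,4,8} D(U)={5,6,7,8}: W {3,4,8}->{3,4}
Constraint 3 (X + U = W) on D(X)={6,8,9} D(U)={5,6,7,8} D(W)={3,4}: X {6,8,9}->{}; U {5,6,7,8}->{}; W {3,4}->{}
So after all 3 constraints: D(X) = {}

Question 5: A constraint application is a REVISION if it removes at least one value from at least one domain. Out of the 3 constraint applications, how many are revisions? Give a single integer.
Constraint 1 (U < X) on D(U)={5,6,7,8,9} D(X)={3,4,6,8,9}: U {5,6,7,8,9}->{5,6,7,8}; X {3,4,6,8,9}->{6,8,9} => REVISION
Constraint 2 (W < U) on D(W)={3,4,8} D(U)={5,6,7,8}: W {3,4,8}->{3,4} => REVISION
Constraint 3 (X + U = W) on D(X)={6,8,9} D(U)={5,6,7,8} D(W)={3,4}: X {6,8,9}->{}; U {5,6,7,8}->{}; W {3,4}->{} => REVISION
Total revisions = 3

Answer: 3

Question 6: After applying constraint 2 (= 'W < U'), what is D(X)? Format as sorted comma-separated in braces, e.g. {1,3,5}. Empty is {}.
Constraint 1 (U < X) on D(U)={5,6,7,8,9} D(X)={3,4,6,8,9}: U {5,6,7,8,9}->{5,6,7,8}; X {3,4,6,8,9}->{6,8,9}
Constraint 2 (W < U) on D(W)={3,4,8} D(U)={5,6,7,8}: W {3,4,8}->{3,4}
So after constraint 2: D(X) = {6,8,9}

Answer: {6,8,9}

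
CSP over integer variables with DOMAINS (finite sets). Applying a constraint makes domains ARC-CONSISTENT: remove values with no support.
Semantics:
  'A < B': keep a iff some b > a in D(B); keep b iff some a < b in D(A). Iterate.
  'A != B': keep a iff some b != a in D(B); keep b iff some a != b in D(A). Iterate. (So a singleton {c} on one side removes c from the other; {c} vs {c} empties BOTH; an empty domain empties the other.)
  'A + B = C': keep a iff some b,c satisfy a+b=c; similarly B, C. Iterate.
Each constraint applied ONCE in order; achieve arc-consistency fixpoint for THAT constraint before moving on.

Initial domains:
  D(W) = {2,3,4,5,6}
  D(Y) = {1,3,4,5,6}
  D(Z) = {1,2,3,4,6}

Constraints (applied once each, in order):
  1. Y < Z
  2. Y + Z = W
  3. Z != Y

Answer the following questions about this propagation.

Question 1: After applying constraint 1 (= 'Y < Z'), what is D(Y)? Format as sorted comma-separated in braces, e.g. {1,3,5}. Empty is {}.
Constraint 1 (Y < Z) on D(Y)={1,3,4,5,6} D(Z)={1,2,3,4,6}: Y {1,3,4,5,6}->{1,3,4,5}; Z {1,2,3,4,6}->{2,3,4,6}
So after constraint 1: D(Y) = {1,3,4,5}

Answer: {1,3,4,5}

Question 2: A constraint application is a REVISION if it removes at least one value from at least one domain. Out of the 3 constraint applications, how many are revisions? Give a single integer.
Constraint 1 (Y < Z) on D(Y)={1,3,4,5,6} D(Z)={1,2,3,4,6}: Y {1,3,4,5,6}->{1,3,4,5}; Z {1,2,3,4,6}->{2,3,4,6} => REVISION
Constraint 2 (Y + Z = W) on D(Y)={1,3,4,5} D(Z)={2,3,4,6} D(W)={2,3,4,5,6}: Y {1,3,4,5}->{1,3,4}; Z {2,3,4,6}->{2,3,4}; W {2,3,4,5,6}->{3,4,5,6} => REVISION
Constraint 3 (Z != Y) on D(Z)={2,3,4} D(Y)={1,3,4}: no change => not a revision
Total revisions = 2

Answer: 2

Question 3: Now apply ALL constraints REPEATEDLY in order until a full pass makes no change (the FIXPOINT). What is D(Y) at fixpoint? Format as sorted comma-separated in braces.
Answer: {1,3}

Derivation:
pass 0 (initial): D(Y)={1,3,4,5,6}
pass 1: W {2,3,4,5,6}->{3,4,5,6}; Y {1,3,4,5,6}->{1,3,4}; Z {1,2,3,4,6}->{2,3,4}
pass 2: Y {1,3,4}->{1,3}
pass 3: no change
Fixpoint after 3 passes: D(Y) = {1,3}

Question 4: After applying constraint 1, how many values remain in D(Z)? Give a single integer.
Constraint 1 (Y < Z) on D(Y)={1,3,4,5,6} D(Z)={1,2,3,4,6}: Y {1,3,4,5,6}->{1,3,4,5}; Z {1,2,3,4,6}->{2,3,4,6}
So after constraint 1: D(Z)={2,3,4,6}, size = 4

Answer: 4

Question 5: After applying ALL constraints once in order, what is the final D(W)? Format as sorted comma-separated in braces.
Constraint 1 (Y < Z) on D(Y)={1,3,4,5,6} D(Z)={1,2,3,4,6}: Y {1,3,4,5,6}->{1,3,4,5}; Z {1,2,3,4,6}->{2,3,4,6}
Constraint 2 (Y + Z = W) on D(Y)={1,3,4,5} D(Z)={2,3,4,6} D(W)={2,3,4,5,6}: Y {1,3,4,5}->{1,3,4}; Z {2,3,4,6}->{2,3,4}; W {2,3,4,5,6}->{3,4,5,6}
Constraint 3 (Z != Y) on D(Z)={2,3,4} D(Y)={1,3,4}: no change
So after all 3 constraints: D(W) = {3,4,5,6}

Answer: {3,4,5,6}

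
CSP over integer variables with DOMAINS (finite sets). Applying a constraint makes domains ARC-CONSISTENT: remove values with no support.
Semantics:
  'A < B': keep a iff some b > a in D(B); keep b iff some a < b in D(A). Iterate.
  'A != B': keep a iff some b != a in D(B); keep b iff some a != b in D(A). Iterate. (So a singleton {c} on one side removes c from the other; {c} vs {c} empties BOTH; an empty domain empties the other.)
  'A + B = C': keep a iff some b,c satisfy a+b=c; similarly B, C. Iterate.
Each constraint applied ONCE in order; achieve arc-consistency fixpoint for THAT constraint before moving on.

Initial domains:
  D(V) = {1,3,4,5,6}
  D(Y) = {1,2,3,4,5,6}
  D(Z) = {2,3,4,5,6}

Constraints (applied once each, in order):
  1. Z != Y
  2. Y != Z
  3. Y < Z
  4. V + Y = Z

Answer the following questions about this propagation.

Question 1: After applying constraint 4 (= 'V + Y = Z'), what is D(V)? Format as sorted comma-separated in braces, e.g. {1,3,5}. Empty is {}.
Constraint 1 (Z != Y) on D(Z)={2,3,4,5,6} D(Y)={1,2,3,4,5,6}: no change
Constraint 2 (Y != Z) on D(Y)={1,2,3,4,5,6} D(Z)={2,3,4,5,6}: no change
Constraint 3 (Y < Z) on D(Y)={1,2,3,4,5,6} D(Z)={2,3,4,5,6}: Y {1,2,3,4,5,6}->{1,2,3,4,5}
Constraint 4 (V + Y = Z) on D(V)={1,3,4,5,6} D(Y)={1,2,3,4,5} D(Z)={2,3,4,5,6}: V {1,3,4,5,6}->{1,3,4,5}
So after constraint 4: D(V) = {1,3,4,5}

Answer: {1,3,4,5}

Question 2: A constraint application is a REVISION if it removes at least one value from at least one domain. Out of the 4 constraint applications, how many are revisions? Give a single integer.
Answer: 2

Derivation:
Constraint 1 (Z != Y) on D(Z)={2,3,4,5,6} D(Y)={1,2,3,4,5,6}: no change => not a revision
Constraint 2 (Y != Z) on D(Y)={1,2,3,4,5,6} D(Z)={2,3,4,5,6}: no change => not a revision
Constraint 3 (Y < Z) on D(Y)={1,2,3,4,5,6} D(Z)={2,3,4,5,6}: Y {1,2,3,4,5,6}->{1,2,3,4,5} => REVISION
Constraint 4 (V + Y = Z) on D(V)={1,3,4,5,6} D(Y)={1,2,3,4,5} D(Z)={2,3,4,5,6}: V {1,3,4,5,6}->{1,3,4,5} => REVISION
Total revisions = 2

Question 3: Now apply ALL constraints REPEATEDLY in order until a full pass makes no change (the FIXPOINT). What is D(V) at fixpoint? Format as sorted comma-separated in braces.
pass 0 (initial): D(V)={1,3,4,5,6}
pass 1: V {1,3,4,5,6}->{1,3,4,5}; Y {1,2,3,4,5,6}->{1,2,3,4,5}
pass 2: no change
Fixpoint after 2 passes: D(V) = {1,3,4,5}

Answer: {1,3,4,5}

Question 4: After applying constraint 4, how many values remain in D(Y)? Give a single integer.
Answer: 5

Derivation:
Constraint 1 (Z != Y) on D(Z)={2,3,4,5,6} D(Y)={1,2,3,4,5,6}: no change
Constraint 2 (Y != Z) on D(Y)={1,2,3,4,5,6} D(Z)={2,3,4,5,6}: no change
Constraint 3 (Y < Z) on D(Y)={1,2,3,4,5,6} D(Z)={2,3,4,5,6}: Y {1,2,3,4,5,6}->{1,2,3,4,5}
Constraint 4 (V + Y = Z) on D(V)={1,3,4,5,6} D(Y)={1,2,3,4,5} D(Z)={2,3,4,5,6}: V {1,3,4,5,6}->{1,3,4,5}
So after constraint 4: D(Y)={1,2,3,4,5}, size = 5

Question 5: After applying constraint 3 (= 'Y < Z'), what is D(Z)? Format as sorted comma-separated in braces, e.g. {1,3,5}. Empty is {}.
Constraint 1 (Z != Y) on D(Z)={2,3,4,5,6} D(Y)={1,2,3,4,5,6}: no change
Constraint 2 (Y != Z) on D(Y)={1,2,3,4,5,6} D(Z)={2,3,4,5,6}: no change
Constraint 3 (Y < Z) on D(Y)={1,2,3,4,5,6} D(Z)={2,3,4,5,6}: Y {1,2,3,4,5,6}->{1,2,3,4,5}
So after constraint 3: D(Z) = {2,3,4,5,6}

Answer: {2,3,4,5,6}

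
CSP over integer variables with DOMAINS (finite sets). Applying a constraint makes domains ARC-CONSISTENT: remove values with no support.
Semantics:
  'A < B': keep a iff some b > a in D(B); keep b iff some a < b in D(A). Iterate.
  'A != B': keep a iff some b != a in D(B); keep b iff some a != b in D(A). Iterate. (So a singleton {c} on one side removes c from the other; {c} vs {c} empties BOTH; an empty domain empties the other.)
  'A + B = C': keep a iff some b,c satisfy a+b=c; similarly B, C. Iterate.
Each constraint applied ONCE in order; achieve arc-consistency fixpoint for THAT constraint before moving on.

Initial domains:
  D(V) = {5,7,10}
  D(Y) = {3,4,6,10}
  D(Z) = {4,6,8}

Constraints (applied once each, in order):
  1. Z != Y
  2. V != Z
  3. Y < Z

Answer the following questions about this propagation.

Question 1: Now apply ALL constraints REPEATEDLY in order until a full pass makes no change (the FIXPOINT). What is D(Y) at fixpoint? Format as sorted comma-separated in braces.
Answer: {3,4,6}

Derivation:
pass 0 (initial): D(Y)={3,4,6,10}
pass 1: Y {3,4,6,10}->{3,4,6}
pass 2: no change
Fixpoint after 2 passes: D(Y) = {3,4,6}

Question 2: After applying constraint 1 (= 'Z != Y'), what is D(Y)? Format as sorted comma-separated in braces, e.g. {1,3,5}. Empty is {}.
Constraint 1 (Z != Y) on D(Z)={4,6,8} D(Y)={3,4,6,10}: no change
So after constraint 1: D(Y) = {3,4,6,10}

Answer: {3,4,6,10}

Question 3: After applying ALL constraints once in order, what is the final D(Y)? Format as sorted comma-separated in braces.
Answer: {3,4,6}

Derivation:
Constraint 1 (Z != Y) on D(Z)={4,6,8} D(Y)={3,4,6,10}: no change
Constraint 2 (V != Z) on D(V)={5,7,10} D(Z)={4,6,8}: no change
Constraint 3 (Y < Z) on D(Y)={3,4,6,10} D(Z)={4,6,8}: Y {3,4,6,10}->{3,4,6}
So after all 3 constraints: D(Y) = {3,4,6}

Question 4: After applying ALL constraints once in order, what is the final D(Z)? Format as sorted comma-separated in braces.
Answer: {4,6,8}

Derivation:
Constraint 1 (Z != Y) on D(Z)={4,6,8} D(Y)={3,4,6,10}: no change
Constraint 2 (V != Z) on D(V)={5,7,10} D(Z)={4,6,8}: no change
Constraint 3 (Y < Z) on D(Y)={3,4,6,10} D(Z)={4,6,8}: Y {3,4,6,10}->{3,4,6}
So after all 3 constraints: D(Z) = {4,6,8}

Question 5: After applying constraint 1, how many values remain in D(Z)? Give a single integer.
Answer: 3

Derivation:
Constraint 1 (Z != Y) on D(Z)={4,6,8} D(Y)={3,4,6,10}: no change
So after constraint 1: D(Z)={4,6,8}, size = 3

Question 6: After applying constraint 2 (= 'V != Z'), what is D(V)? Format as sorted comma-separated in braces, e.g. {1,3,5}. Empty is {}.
Answer: {5,7,10}

Derivation:
Constraint 1 (Z != Y) on D(Z)={4,6,8} D(Y)={3,4,6,10}: no change
Constraint 2 (V != Z) on D(V)={5,7,10} D(Z)={4,6,8}: no change
So after constraint 2: D(V) = {5,7,10}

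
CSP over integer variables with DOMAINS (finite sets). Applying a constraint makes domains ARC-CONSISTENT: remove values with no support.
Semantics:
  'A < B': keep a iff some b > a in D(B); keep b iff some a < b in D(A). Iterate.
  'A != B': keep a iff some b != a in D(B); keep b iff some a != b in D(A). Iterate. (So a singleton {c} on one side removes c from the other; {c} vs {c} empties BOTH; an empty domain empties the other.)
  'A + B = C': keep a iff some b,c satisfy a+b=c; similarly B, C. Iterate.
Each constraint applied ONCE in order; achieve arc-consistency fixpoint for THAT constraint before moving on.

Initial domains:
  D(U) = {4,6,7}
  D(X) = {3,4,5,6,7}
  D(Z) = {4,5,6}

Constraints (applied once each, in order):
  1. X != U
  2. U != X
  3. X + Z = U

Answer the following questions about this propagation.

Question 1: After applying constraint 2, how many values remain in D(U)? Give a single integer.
Constraint 1 (X != U) on D(X)={3,4,5,6,7} D(U)={4,6,7}: no change
Constraint 2 (U != X) on D(U)={4,6,7} D(X)={3,4,5,6,7}: no change
So after constraint 2: D(U)={4,6,7}, size = 3

Answer: 3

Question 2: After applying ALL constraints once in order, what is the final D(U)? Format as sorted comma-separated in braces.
Constraint 1 (X != U) on D(X)={3,4,5,6,7} D(U)={4,6,7}: no change
Constraint 2 (U != X) on D(U)={4,6,7} D(X)={3,4,5,6,7}: no change
Constraint 3 (X + Z = U) on D(X)={3,4,5,6,7} D(Z)={4,5,6} D(U)={4,6,7}: X {3,4,5,6,7}->{3}; Z {4,5,6}->{4}; U {4,6,7}->{7}
So after all 3 constraints: D(U) = {7}

Answer: {7}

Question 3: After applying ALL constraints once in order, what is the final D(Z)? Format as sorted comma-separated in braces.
Answer: {4}

Derivation:
Constraint 1 (X != U) on D(X)={3,4,5,6,7} D(U)={4,6,7}: no change
Constraint 2 (U != X) on D(U)={4,6,7} D(X)={3,4,5,6,7}: no change
Constraint 3 (X + Z = U) on D(X)={3,4,5,6,7} D(Z)={4,5,6} D(U)={4,6,7}: X {3,4,5,6,7}->{3}; Z {4,5,6}->{4}; U {4,6,7}->{7}
So after all 3 constraints: D(Z) = {4}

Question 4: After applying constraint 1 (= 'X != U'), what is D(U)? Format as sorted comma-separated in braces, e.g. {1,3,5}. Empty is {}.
Answer: {4,6,7}

Derivation:
Constraint 1 (X != U) on D(X)={3,4,5,6,7} D(U)={4,6,7}: no change
So after constraint 1: D(U) = {4,6,7}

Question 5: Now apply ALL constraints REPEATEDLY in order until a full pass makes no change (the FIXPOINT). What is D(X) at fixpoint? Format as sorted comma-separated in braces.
pass 0 (initial): D(X)={3,4,5,6,7}
pass 1: U {4,6,7}->{7}; X {3,4,5,6,7}->{3}; Z {4,5,6}->{4}
pass 2: no change
Fixpoint after 2 passes: D(X) = {3}

Answer: {3}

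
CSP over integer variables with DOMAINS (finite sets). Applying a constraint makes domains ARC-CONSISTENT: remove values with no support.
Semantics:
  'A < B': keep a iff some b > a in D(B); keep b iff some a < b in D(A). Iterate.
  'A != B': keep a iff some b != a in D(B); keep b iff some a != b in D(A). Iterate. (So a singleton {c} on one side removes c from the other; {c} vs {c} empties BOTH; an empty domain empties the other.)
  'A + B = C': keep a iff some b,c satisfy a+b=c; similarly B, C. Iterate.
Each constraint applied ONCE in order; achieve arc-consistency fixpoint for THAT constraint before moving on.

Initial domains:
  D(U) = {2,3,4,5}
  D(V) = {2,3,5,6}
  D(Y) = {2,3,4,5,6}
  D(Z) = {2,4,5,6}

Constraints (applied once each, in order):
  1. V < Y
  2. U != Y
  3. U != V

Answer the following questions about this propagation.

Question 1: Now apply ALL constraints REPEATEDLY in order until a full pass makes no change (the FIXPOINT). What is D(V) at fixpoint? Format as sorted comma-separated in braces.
pass 0 (initial): D(V)={2,3,5,6}
pass 1: V {2,3,5,6}->{2,3,5}; Y {2,3,4,5,6}->{3,4,5,6}
pass 2: no change
Fixpoint after 2 passes: D(V) = {2,3,5}

Answer: {2,3,5}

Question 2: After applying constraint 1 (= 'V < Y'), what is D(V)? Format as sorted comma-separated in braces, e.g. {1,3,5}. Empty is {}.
Constraint 1 (V < Y) on D(V)={2,3,5,6} D(Y)={2,3,4,5,6}: V {2,3,5,6}->{2,3,5}; Y {2,3,4,5,6}->{3,4,5,6}
So after constraint 1: D(V) = {2,3,5}

Answer: {2,3,5}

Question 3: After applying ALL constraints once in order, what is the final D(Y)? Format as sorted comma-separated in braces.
Constraint 1 (V < Y) on D(V)={2,3,5,6} D(Y)={2,3,4,5,6}: V {2,3,5,6}->{2,3,5}; Y {2,3,4,5,6}->{3,4,5,6}
Constraint 2 (U != Y) on D(U)={2,3,4,5} D(Y)={3,4,5,6}: no change
Constraint 3 (U != V) on D(U)={2,3,4,5} D(V)={2,3,5}: no change
So after all 3 constraints: D(Y) = {3,4,5,6}

Answer: {3,4,5,6}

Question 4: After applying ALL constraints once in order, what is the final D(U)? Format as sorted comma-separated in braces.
Answer: {2,3,4,5}

Derivation:
Constraint 1 (V < Y) on D(V)={2,3,5,6} D(Y)={2,3,4,5,6}: V {2,3,5,6}->{2,3,5}; Y {2,3,4,5,6}->{3,4,5,6}
Constraint 2 (U != Y) on D(U)={2,3,4,5} D(Y)={3,4,5,6}: no change
Constraint 3 (U != V) on D(U)={2,3,4,5} D(V)={2,3,5}: no change
So after all 3 constraints: D(U) = {2,3,4,5}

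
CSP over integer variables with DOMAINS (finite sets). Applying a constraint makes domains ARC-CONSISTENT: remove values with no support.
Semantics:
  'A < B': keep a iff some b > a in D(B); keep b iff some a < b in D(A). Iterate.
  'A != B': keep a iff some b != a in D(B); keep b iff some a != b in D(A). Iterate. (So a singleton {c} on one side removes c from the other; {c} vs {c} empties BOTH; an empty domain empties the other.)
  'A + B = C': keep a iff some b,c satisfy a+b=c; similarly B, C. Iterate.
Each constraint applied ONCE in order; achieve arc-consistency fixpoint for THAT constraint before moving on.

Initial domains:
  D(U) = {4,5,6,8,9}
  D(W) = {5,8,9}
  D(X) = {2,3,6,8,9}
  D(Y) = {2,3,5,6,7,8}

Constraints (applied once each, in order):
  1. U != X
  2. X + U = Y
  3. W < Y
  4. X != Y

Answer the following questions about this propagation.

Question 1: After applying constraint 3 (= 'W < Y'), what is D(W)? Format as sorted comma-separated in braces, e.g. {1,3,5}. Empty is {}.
Answer: {5}

Derivation:
Constraint 1 (U != X) on D(U)={4,5,6,8,9} D(X)={2,3,6,8,9}: no change
Constraint 2 (X + U = Y) on D(X)={2,3,6,8,9} D(U)={4,5,6,8,9} D(Y)={2,3,5,6,7,8}: X {2,3,6,8,9}->{2,3}; U {4,5,6,8,9}->{4,5,6}; Y {2,3,5,6,7,8}->{6,7,8}
Constraint 3 (W < Y) on D(W)={5,8,9} D(Y)={6,7,8}: W {5,8,9}->{5}
So after constraint 3: D(W) = {5}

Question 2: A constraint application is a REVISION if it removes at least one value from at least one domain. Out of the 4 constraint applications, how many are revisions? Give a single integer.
Answer: 2

Derivation:
Constraint 1 (U != X) on D(U)={4,5,6,8,9} D(X)={2,3,6,8,9}: no change => not a revision
Constraint 2 (X + U = Y) on D(X)={2,3,6,8,9} D(U)={4,5,6,8,9} D(Y)={2,3,5,6,7,8}: X {2,3,6,8,9}->{2,3}; U {4,5,6,8,9}->{4,5,6}; Y {2,3,5,6,7,8}->{6,7,8} => REVISION
Constraint 3 (W < Y) on D(W)={5,8,9} D(Y)={6,7,8}: W {5,8,9}->{5} => REVISION
Constraint 4 (X != Y) on D(X)={2,3} D(Y)={6,7,8}: no change => not a revision
Total revisions = 2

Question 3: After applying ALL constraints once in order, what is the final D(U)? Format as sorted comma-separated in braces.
Answer: {4,5,6}

Derivation:
Constraint 1 (U != X) on D(U)={4,5,6,8,9} D(X)={2,3,6,8,9}: no change
Constraint 2 (X + U = Y) on D(X)={2,3,6,8,9} D(U)={4,5,6,8,9} D(Y)={2,3,5,6,7,8}: X {2,3,6,8,9}->{2,3}; U {4,5,6,8,9}->{4,5,6}; Y {2,3,5,6,7,8}->{6,7,8}
Constraint 3 (W < Y) on D(W)={5,8,9} D(Y)={6,7,8}: W {5,8,9}->{5}
Constraint 4 (X != Y) on D(X)={2,3} D(Y)={6,7,8}: no change
So after all 4 constraints: D(U) = {4,5,6}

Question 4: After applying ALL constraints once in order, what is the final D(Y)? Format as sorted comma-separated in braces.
Constraint 1 (U != X) on D(U)={4,5,6,8,9} D(X)={2,3,6,8,9}: no change
Constraint 2 (X + U = Y) on D(X)={2,3,6,8,9} D(U)={4,5,6,8,9} D(Y)={2,3,5,6,7,8}: X {2,3,6,8,9}->{2,3}; U {4,5,6,8,9}->{4,5,6}; Y {2,3,5,6,7,8}->{6,7,8}
Constraint 3 (W < Y) on D(W)={5,8,9} D(Y)={6,7,8}: W {5,8,9}->{5}
Constraint 4 (X != Y) on D(X)={2,3} D(Y)={6,7,8}: no change
So after all 4 constraints: D(Y) = {6,7,8}

Answer: {6,7,8}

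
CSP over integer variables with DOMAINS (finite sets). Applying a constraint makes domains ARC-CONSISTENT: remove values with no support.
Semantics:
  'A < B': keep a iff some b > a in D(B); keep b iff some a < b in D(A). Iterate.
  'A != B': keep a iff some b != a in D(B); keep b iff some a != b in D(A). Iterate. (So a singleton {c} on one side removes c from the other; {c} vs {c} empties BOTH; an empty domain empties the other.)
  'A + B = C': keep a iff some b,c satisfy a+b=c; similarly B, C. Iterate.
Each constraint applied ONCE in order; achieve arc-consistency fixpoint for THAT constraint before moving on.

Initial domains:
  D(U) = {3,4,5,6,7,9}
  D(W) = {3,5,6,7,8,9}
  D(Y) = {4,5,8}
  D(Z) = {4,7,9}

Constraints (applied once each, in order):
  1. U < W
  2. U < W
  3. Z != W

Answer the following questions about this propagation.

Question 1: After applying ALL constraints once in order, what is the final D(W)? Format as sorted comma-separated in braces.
Constraint 1 (U < W) on D(U)={3,4,5,6,7,9} D(W)={3,5,6,7,8,9}: U {3,4,5,6,7,9}->{3,4,5,6,7}; W {3,5,6,7,8,9}->{5,6,7,8,9}
Constraint 2 (U < W) on D(U)={3,4,5,6,7} D(W)={5,6,7,8,9}: no change
Constraint 3 (Z != W) on D(Z)={4,7,9} D(W)={5,6,7,8,9}: no change
So after all 3 constraints: D(W) = {5,6,7,8,9}

Answer: {5,6,7,8,9}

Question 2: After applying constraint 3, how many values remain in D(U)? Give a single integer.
Constraint 1 (U < W) on D(U)={3,4,5,6,7,9} D(W)={3,5,6,7,8,9}: U {3,4,5,6,7,9}->{3,4,5,6,7}; W {3,5,6,7,8,9}->{5,6,7,8,9}
Constraint 2 (U < W) on D(U)={3,4,5,6,7} D(W)={5,6,7,8,9}: no change
Constraint 3 (Z != W) on D(Z)={4,7,9} D(W)={5,6,7,8,9}: no change
So after constraint 3: D(U)={3,4,5,6,7}, size = 5

Answer: 5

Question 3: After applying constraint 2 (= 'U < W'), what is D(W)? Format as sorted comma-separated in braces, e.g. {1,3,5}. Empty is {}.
Answer: {5,6,7,8,9}

Derivation:
Constraint 1 (U < W) on D(U)={3,4,5,6,7,9} D(W)={3,5,6,7,8,9}: U {3,4,5,6,7,9}->{3,4,5,6,7}; W {3,5,6,7,8,9}->{5,6,7,8,9}
Constraint 2 (U < W) on D(U)={3,4,5,6,7} D(W)={5,6,7,8,9}: no change
So after constraint 2: D(W) = {5,6,7,8,9}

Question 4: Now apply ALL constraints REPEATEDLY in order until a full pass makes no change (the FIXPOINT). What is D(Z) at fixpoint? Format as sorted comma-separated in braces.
pass 0 (initial): D(Z)={4,7,9}
pass 1: U {3,4,5,6,7,9}->{3,4,5,6,7}; W {3,5,6,7,8,9}->{5,6,7,8,9}
pass 2: no change
Fixpoint after 2 passes: D(Z) = {4,7,9}

Answer: {4,7,9}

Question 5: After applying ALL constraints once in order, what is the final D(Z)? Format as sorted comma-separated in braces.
Constraint 1 (U < W) on D(U)={3,4,5,6,7,9} D(W)={3,5,6,7,8,9}: U {3,4,5,6,7,9}->{3,4,5,6,7}; W {3,5,6,7,8,9}->{5,6,7,8,9}
Constraint 2 (U < W) on D(U)={3,4,5,6,7} D(W)={5,6,7,8,9}: no change
Constraint 3 (Z != W) on D(Z)={4,7,9} D(W)={5,6,7,8,9}: no change
So after all 3 constraints: D(Z) = {4,7,9}

Answer: {4,7,9}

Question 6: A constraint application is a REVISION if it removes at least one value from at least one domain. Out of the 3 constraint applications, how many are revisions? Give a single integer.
Answer: 1

Derivation:
Constraint 1 (U < W) on D(U)={3,4,5,6,7,9} D(W)={3,5,6,7,8,9}: U {3,4,5,6,7,9}->{3,4,5,6,7}; W {3,5,6,7,8,9}->{5,6,7,8,9} => REVISION
Constraint 2 (U < W) on D(U)={3,4,5,6,7} D(W)={5,6,7,8,9}: no change => not a revision
Constraint 3 (Z != W) on D(Z)={4,7,9} D(W)={5,6,7,8,9}: no change => not a revision
Total revisions = 1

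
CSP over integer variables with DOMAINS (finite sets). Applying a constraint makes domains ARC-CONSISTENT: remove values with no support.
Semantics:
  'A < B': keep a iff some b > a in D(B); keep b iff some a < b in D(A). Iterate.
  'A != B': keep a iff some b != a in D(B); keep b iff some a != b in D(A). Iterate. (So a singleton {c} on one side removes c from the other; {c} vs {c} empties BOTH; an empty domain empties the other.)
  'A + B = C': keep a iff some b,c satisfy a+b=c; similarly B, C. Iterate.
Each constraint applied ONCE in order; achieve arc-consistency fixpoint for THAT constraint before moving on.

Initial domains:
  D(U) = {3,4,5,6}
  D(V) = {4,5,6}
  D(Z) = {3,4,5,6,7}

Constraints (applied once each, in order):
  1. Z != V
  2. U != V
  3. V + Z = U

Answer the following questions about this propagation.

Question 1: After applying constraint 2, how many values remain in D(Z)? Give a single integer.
Constraint 1 (Z != V) on D(Z)={3,4,5,6,7} D(V)={4,5,6}: no change
Constraint 2 (U != V) on D(U)={3,4,5,6} D(V)={4,5,6}: no change
So after constraint 2: D(Z)={3,4,5,6,7}, size = 5

Answer: 5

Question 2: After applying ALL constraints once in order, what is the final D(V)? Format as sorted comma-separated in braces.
Answer: {}

Derivation:
Constraint 1 (Z != V) on D(Z)={3,4,5,6,7} D(V)={4,5,6}: no change
Constraint 2 (U != V) on D(U)={3,4,5,6} D(V)={4,5,6}: no change
Constraint 3 (V + Z = U) on D(V)={4,5,6} D(Z)={3,4,5,6,7} D(U)={3,4,5,6}: V {4,5,6}->{}; Z {3,4,5,6,7}->{}; U {3,4,5,6}->{}
So after all 3 constraints: D(V) = {}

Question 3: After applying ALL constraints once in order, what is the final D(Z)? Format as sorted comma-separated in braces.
Answer: {}

Derivation:
Constraint 1 (Z != V) on D(Z)={3,4,5,6,7} D(V)={4,5,6}: no change
Constraint 2 (U != V) on D(U)={3,4,5,6} D(V)={4,5,6}: no change
Constraint 3 (V + Z = U) on D(V)={4,5,6} D(Z)={3,4,5,6,7} D(U)={3,4,5,6}: V {4,5,6}->{}; Z {3,4,5,6,7}->{}; U {3,4,5,6}->{}
So after all 3 constraints: D(Z) = {}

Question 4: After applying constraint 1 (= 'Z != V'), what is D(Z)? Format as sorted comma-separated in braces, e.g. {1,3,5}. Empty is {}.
Answer: {3,4,5,6,7}

Derivation:
Constraint 1 (Z != V) on D(Z)={3,4,5,6,7} D(V)={4,5,6}: no change
So after constraint 1: D(Z) = {3,4,5,6,7}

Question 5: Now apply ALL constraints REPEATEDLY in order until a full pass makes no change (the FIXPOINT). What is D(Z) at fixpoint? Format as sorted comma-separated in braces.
Answer: {}

Derivation:
pass 0 (initial): D(Z)={3,4,5,6,7}
pass 1: U {3,4,5,6}->{}; V {4,5,6}->{}; Z {3,4,5,6,7}->{}
pass 2: no change
Fixpoint after 2 passes: D(Z) = {}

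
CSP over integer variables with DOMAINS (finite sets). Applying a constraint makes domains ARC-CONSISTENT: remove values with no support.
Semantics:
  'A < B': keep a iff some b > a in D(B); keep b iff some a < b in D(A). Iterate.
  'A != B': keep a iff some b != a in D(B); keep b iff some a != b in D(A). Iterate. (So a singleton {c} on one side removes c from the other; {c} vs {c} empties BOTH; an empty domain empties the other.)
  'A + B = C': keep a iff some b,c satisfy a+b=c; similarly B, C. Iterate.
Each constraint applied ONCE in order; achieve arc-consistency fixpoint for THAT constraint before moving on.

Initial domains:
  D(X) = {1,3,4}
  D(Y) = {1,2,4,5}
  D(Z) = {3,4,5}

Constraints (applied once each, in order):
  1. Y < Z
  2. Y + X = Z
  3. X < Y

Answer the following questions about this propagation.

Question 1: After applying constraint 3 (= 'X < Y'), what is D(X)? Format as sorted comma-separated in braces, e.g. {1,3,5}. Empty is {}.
Answer: {1,3}

Derivation:
Constraint 1 (Y < Z) on D(Y)={1,2,4,5} D(Z)={3,4,5}: Y {1,2,4,5}->{1,2,4}
Constraint 2 (Y + X = Z) on D(Y)={1,2,4} D(X)={1,3,4} D(Z)={3,4,5}: no change
Constraint 3 (X < Y) on D(X)={1,3,4} D(Y)={1,2,4}: X {1,3,4}->{1,3}; Y {1,2,4}->{2,4}
So after constraint 3: D(X) = {1,3}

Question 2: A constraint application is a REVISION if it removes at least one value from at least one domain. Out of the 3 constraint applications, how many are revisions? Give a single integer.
Answer: 2

Derivation:
Constraint 1 (Y < Z) on D(Y)={1,2,4,5} D(Z)={3,4,5}: Y {1,2,4,5}->{1,2,4} => REVISION
Constraint 2 (Y + X = Z) on D(Y)={1,2,4} D(X)={1,3,4} D(Z)={3,4,5}: no change => not a revision
Constraint 3 (X < Y) on D(X)={1,3,4} D(Y)={1,2,4}: X {1,3,4}->{1,3}; Y {1,2,4}->{2,4} => REVISION
Total revisions = 2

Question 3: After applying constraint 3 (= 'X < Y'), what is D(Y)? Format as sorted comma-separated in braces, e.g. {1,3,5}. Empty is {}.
Answer: {2,4}

Derivation:
Constraint 1 (Y < Z) on D(Y)={1,2,4,5} D(Z)={3,4,5}: Y {1,2,4,5}->{1,2,4}
Constraint 2 (Y + X = Z) on D(Y)={1,2,4} D(X)={1,3,4} D(Z)={3,4,5}: no change
Constraint 3 (X < Y) on D(X)={1,3,4} D(Y)={1,2,4}: X {1,3,4}->{1,3}; Y {1,2,4}->{2,4}
So after constraint 3: D(Y) = {2,4}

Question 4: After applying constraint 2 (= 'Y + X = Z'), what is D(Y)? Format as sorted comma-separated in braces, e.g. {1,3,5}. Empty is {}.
Answer: {1,2,4}

Derivation:
Constraint 1 (Y < Z) on D(Y)={1,2,4,5} D(Z)={3,4,5}: Y {1,2,4,5}->{1,2,4}
Constraint 2 (Y + X = Z) on D(Y)={1,2,4} D(X)={1,3,4} D(Z)={3,4,5}: no change
So after constraint 2: D(Y) = {1,2,4}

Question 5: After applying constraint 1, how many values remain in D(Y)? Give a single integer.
Answer: 3

Derivation:
Constraint 1 (Y < Z) on D(Y)={1,2,4,5} D(Z)={3,4,5}: Y {1,2,4,5}->{1,2,4}
So after constraint 1: D(Y)={1,2,4}, size = 3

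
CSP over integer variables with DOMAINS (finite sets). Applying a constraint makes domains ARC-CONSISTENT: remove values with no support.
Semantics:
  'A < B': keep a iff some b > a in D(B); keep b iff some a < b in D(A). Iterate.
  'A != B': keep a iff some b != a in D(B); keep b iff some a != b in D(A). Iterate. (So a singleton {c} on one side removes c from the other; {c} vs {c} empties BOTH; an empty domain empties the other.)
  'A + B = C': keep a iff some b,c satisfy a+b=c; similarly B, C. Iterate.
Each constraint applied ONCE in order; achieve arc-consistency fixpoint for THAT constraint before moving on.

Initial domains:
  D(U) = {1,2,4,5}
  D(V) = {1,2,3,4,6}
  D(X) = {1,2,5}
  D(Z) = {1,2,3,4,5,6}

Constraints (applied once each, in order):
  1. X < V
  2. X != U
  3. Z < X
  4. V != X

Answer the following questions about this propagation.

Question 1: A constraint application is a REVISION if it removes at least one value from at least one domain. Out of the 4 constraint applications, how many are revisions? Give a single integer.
Constraint 1 (X < V) on D(X)={1,2,5} D(V)={1,2,3,4,6}: V {1,2,3,4,6}->{2,3,4,6} => REVISION
Constraint 2 (X != U) on D(X)={1,2,5} D(U)={1,2,4,5}: no change => not a revision
Constraint 3 (Z < X) on D(Z)={1,2,3,4,5,6} D(X)={1,2,5}: Z {1,2,3,4,5,6}->{1,2,3,4}; X {1,2,5}->{2,5} => REVISION
Constraint 4 (V != X) on D(V)={2,3,4,6} D(X)={2,5}: no change => not a revision
Total revisions = 2

Answer: 2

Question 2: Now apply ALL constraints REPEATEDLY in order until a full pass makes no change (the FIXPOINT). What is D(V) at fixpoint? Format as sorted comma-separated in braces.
pass 0 (initial): D(V)={1,2,3,4,6}
pass 1: V {1,2,3,4,6}->{2,3,4,6}; X {1,2,5}->{2,5}; Z {1,2,3,4,5,6}->{1,2,3,4}
pass 2: V {2,3,4,6}->{3,4,6}
pass 3: no change
Fixpoint after 3 passes: D(V) = {3,4,6}

Answer: {3,4,6}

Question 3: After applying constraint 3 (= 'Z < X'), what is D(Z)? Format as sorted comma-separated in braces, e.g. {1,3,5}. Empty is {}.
Constraint 1 (X < V) on D(X)={1,2,5} D(V)={1,2,3,4,6}: V {1,2,3,4,6}->{2,3,4,6}
Constraint 2 (X != U) on D(X)={1,2,5} D(U)={1,2,4,5}: no change
Constraint 3 (Z < X) on D(Z)={1,2,3,4,5,6} D(X)={1,2,5}: Z {1,2,3,4,5,6}->{1,2,3,4}; X {1,2,5}->{2,5}
So after constraint 3: D(Z) = {1,2,3,4}

Answer: {1,2,3,4}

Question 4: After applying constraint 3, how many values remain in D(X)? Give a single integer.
Constraint 1 (X < V) on D(X)={1,2,5} D(V)={1,2,3,4,6}: V {1,2,3,4,6}->{2,3,4,6}
Constraint 2 (X != U) on D(X)={1,2,5} D(U)={1,2,4,5}: no change
Constraint 3 (Z < X) on D(Z)={1,2,3,4,5,6} D(X)={1,2,5}: Z {1,2,3,4,5,6}->{1,2,3,4}; X {1,2,5}->{2,5}
So after constraint 3: D(X)={2,5}, size = 2

Answer: 2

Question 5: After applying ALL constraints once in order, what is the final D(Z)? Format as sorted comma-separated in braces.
Constraint 1 (X < V) on D(X)={1,2,5} D(V)={1,2,3,4,6}: V {1,2,3,4,6}->{2,3,4,6}
Constraint 2 (X != U) on D(X)={1,2,5} D(U)={1,2,4,5}: no change
Constraint 3 (Z < X) on D(Z)={1,2,3,4,5,6} D(X)={1,2,5}: Z {1,2,3,4,5,6}->{1,2,3,4}; X {1,2,5}->{2,5}
Constraint 4 (V != X) on D(V)={2,3,4,6} D(X)={2,5}: no change
So after all 4 constraints: D(Z) = {1,2,3,4}

Answer: {1,2,3,4}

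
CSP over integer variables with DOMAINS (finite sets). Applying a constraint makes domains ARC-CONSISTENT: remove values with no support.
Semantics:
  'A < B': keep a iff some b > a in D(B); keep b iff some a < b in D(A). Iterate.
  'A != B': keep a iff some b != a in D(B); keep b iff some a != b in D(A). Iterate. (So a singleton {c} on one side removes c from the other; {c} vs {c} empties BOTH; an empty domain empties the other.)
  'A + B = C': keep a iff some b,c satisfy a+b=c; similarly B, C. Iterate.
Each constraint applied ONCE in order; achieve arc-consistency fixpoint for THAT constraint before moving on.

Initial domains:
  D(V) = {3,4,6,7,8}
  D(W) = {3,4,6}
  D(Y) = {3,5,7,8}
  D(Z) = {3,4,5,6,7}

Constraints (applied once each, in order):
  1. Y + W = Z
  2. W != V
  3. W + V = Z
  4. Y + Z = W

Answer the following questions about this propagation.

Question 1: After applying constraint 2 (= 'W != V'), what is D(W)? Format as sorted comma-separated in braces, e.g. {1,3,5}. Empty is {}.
Constraint 1 (Y + W = Z) on D(Y)={3,5,7,8} D(W)={3,4,6} D(Z)={3,4,5,6,7}: Y {3,5,7,8}->{3}; W {3,4,6}->{3,4}; Z {3,4,5,6,7}->{6,7}
Constraint 2 (W != V) on D(W)={3,4} D(V)={3,4,6,7,8}: no change
So after constraint 2: D(W) = {3,4}

Answer: {3,4}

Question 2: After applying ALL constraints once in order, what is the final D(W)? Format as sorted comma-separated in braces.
Answer: {}

Derivation:
Constraint 1 (Y + W = Z) on D(Y)={3,5,7,8} D(W)={3,4,6} D(Z)={3,4,5,6,7}: Y {3,5,7,8}->{3}; W {3,4,6}->{3,4}; Z {3,4,5,6,7}->{6,7}
Constraint 2 (W != V) on D(W)={3,4} D(V)={3,4,6,7,8}: no change
Constraint 3 (W + V = Z) on D(W)={3,4} D(V)={3,4,6,7,8} D(Z)={6,7}: V {3,4,6,7,8}->{3,4}
Constraint 4 (Y + Z = W) on D(Y)={3} D(Z)={6,7} D(W)={3,4}: Y {3}->{}; Z {6,7}->{}; W {3,4}->{}
So after all 4 constraints: D(W) = {}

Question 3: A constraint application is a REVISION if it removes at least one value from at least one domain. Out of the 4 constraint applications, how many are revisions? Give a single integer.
Constraint 1 (Y + W = Z) on D(Y)={3,5,7,8} D(W)={3,4,6} D(Z)={3,4,5,6,7}: Y {3,5,7,8}->{3}; W {3,4,6}->{3,4}; Z {3,4,5,6,7}->{6,7} => REVISION
Constraint 2 (W != V) on D(W)={3,4} D(V)={3,4,6,7,8}: no change => not a revision
Constraint 3 (W + V = Z) on D(W)={3,4} D(V)={3,4,6,7,8} D(Z)={6,7}: V {3,4,6,7,8}->{3,4} => REVISION
Constraint 4 (Y + Z = W) on D(Y)={3} D(Z)={6,7} D(W)={3,4}: Y {3}->{}; Z {6,7}->{}; W {3,4}->{} => REVISION
Total revisions = 3

Answer: 3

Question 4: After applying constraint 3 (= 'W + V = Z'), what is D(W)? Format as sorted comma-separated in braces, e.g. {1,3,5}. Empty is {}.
Constraint 1 (Y + W = Z) on D(Y)={3,5,7,8} D(W)={3,4,6} D(Z)={3,4,5,6,7}: Y {3,5,7,8}->{3}; W {3,4,6}->{3,4}; Z {3,4,5,6,7}->{6,7}
Constraint 2 (W != V) on D(W)={3,4} D(V)={3,4,6,7,8}: no change
Constraint 3 (W + V = Z) on D(W)={3,4} D(V)={3,4,6,7,8} D(Z)={6,7}: V {3,4,6,7,8}->{3,4}
So after constraint 3: D(W) = {3,4}

Answer: {3,4}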